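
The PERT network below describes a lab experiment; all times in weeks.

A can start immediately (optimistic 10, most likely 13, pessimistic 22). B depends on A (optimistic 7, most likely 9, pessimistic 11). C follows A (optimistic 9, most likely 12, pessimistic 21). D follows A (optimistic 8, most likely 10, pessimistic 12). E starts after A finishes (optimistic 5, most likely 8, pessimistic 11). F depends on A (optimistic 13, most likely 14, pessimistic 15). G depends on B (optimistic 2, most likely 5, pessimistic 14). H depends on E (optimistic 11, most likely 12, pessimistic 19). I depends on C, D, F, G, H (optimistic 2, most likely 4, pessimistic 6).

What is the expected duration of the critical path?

te_A = (10 + 4·13 + 22)/6 = 84/6 = 14
te_B = (7 + 4·9 + 11)/6 = 54/6 = 9
te_C = (9 + 4·12 + 21)/6 = 78/6 = 13
te_D = (8 + 4·10 + 12)/6 = 60/6 = 10
te_E = (5 + 4·8 + 11)/6 = 48/6 = 8
te_F = (13 + 4·14 + 15)/6 = 84/6 = 14
te_G = (2 + 4·5 + 14)/6 = 36/6 = 6
te_H = (11 + 4·12 + 19)/6 = 78/6 = 13
te_I = (2 + 4·4 + 6)/6 = 24/6 = 4

Forward pass:
ES_A = 0; EF_A = 14
ES_B = 14; EF_B = 14+9 = 23
ES_C = 14; EF_C = 14+13 = 27
ES_D = 14; EF_D = 14+10 = 24
ES_E = 14; EF_E = 14+8 = 22
ES_F = 14; EF_F = 14+14 = 28
ES_G = 23; EF_G = 23+6 = 29
ES_H = 22; EF_H = 22+13 = 35
ES_I = max(EF_C=27, EF_D=24, EF_F=28, EF_G=29, EF_H=35) = 35; EF_I = 35+4 = 39
Expected project duration μ = 39 weeks. Critical path: A → E → H → I.

39 weeks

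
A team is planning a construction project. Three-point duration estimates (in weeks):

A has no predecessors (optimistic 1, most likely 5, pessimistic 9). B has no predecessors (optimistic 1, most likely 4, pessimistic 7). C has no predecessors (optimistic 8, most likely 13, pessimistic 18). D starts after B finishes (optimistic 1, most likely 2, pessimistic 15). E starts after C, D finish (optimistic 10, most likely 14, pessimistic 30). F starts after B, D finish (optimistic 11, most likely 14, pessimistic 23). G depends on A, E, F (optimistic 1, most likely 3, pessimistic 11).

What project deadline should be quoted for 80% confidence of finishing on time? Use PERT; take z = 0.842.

36.4 weeks

te_A = (1 + 4·5 + 9)/6 = 30/6 = 5; σ²_A = ((9−1)/6)² = 1.778
te_B = (1 + 4·4 + 7)/6 = 24/6 = 4; σ²_B = ((7−1)/6)² = 1.000
te_C = (8 + 4·13 + 18)/6 = 78/6 = 13; σ²_C = ((18−8)/6)² = 2.778
te_D = (1 + 4·2 + 15)/6 = 24/6 = 4; σ²_D = ((15−1)/6)² = 5.444
te_E = (10 + 4·14 + 30)/6 = 96/6 = 16; σ²_E = ((30−10)/6)² = 11.111
te_F = (11 + 4·14 + 23)/6 = 90/6 = 15; σ²_F = ((23−11)/6)² = 4.000
te_G = (1 + 4·3 + 11)/6 = 24/6 = 4; σ²_G = ((11−1)/6)² = 2.778

Forward pass:
ES_A = 0; EF_A = 5
ES_B = 0; EF_B = 4
ES_C = 0; EF_C = 13
ES_D = 4; EF_D = 4+4 = 8
ES_E = max(EF_C=13, EF_D=8) = 13; EF_E = 13+16 = 29
ES_F = max(EF_B=4, EF_D=8) = 8; EF_F = 8+15 = 23
ES_G = max(EF_A=5, EF_E=29, EF_F=23) = 29; EF_G = 29+4 = 33
Expected project duration μ = 33 weeks. Critical path: C → E → G.

Variance along critical path = 2.778 + 11.111 + 2.778 = 16.667; σ = 4.082 weeks.
D = μ + z·σ = 33 + 0.842·4.082 = 36.4 weeks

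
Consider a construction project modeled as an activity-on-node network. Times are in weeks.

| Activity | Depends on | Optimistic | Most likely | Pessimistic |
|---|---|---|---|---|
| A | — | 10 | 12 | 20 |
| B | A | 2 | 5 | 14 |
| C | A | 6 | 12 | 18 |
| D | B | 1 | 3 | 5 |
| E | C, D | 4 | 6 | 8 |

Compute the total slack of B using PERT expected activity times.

te_A = (10 + 4·12 + 20)/6 = 78/6 = 13
te_B = (2 + 4·5 + 14)/6 = 36/6 = 6
te_C = (6 + 4·12 + 18)/6 = 72/6 = 12
te_D = (1 + 4·3 + 5)/6 = 18/6 = 3
te_E = (4 + 4·6 + 8)/6 = 36/6 = 6

Forward pass:
ES_A = 0; EF_A = 13
ES_B = 13; EF_B = 13+6 = 19
ES_C = 13; EF_C = 13+12 = 25
ES_D = 19; EF_D = 19+3 = 22
ES_E = max(EF_C=25, EF_D=22) = 25; EF_E = 25+6 = 31
Expected project duration μ = 31 weeks. Critical path: A → C → E.

Backward pass:
LF_E = 31; LS_E = 31−6 = 25
LF_D = LS_E = 25; LS_D = 25−3 = 22
LF_C = LS_E = 25; LS_C = 25−12 = 13
LF_B = LS_D = 22; LS_B = 22−6 = 16
LF_A = min(LS_B=16, LS_C=13) = 13; LS_A = 13−13 = 0
Slack_B = LS_B − ES_B = 16 − 13 = 3

3 weeks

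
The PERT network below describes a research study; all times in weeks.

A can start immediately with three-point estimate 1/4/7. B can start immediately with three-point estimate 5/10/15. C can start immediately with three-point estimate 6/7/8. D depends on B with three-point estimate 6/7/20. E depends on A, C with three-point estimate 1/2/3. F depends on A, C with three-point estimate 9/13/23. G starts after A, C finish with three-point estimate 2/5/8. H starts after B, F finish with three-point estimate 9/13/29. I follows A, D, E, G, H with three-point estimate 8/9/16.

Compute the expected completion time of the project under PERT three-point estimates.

te_A = (1 + 4·4 + 7)/6 = 24/6 = 4
te_B = (5 + 4·10 + 15)/6 = 60/6 = 10
te_C = (6 + 4·7 + 8)/6 = 42/6 = 7
te_D = (6 + 4·7 + 20)/6 = 54/6 = 9
te_E = (1 + 4·2 + 3)/6 = 12/6 = 2
te_F = (9 + 4·13 + 23)/6 = 84/6 = 14
te_G = (2 + 4·5 + 8)/6 = 30/6 = 5
te_H = (9 + 4·13 + 29)/6 = 90/6 = 15
te_I = (8 + 4·9 + 16)/6 = 60/6 = 10

Forward pass:
ES_A = 0; EF_A = 4
ES_B = 0; EF_B = 10
ES_C = 0; EF_C = 7
ES_D = 10; EF_D = 10+9 = 19
ES_E = max(EF_A=4, EF_C=7) = 7; EF_E = 7+2 = 9
ES_F = max(EF_A=4, EF_C=7) = 7; EF_F = 7+14 = 21
ES_G = max(EF_A=4, EF_C=7) = 7; EF_G = 7+5 = 12
ES_H = max(EF_B=10, EF_F=21) = 21; EF_H = 21+15 = 36
ES_I = max(EF_A=4, EF_D=19, EF_E=9, EF_G=12, EF_H=36) = 36; EF_I = 36+10 = 46
Expected project duration μ = 46 weeks. Critical path: C → F → H → I.

46 weeks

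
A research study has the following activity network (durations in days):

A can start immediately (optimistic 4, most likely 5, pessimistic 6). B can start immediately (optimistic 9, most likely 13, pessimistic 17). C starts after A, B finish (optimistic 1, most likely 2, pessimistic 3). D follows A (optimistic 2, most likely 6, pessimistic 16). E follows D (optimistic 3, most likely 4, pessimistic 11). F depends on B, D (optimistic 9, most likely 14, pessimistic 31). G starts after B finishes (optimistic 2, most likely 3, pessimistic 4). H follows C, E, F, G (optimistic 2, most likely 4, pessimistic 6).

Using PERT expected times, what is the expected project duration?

te_A = (4 + 4·5 + 6)/6 = 30/6 = 5
te_B = (9 + 4·13 + 17)/6 = 78/6 = 13
te_C = (1 + 4·2 + 3)/6 = 12/6 = 2
te_D = (2 + 4·6 + 16)/6 = 42/6 = 7
te_E = (3 + 4·4 + 11)/6 = 30/6 = 5
te_F = (9 + 4·14 + 31)/6 = 96/6 = 16
te_G = (2 + 4·3 + 4)/6 = 18/6 = 3
te_H = (2 + 4·4 + 6)/6 = 24/6 = 4

Forward pass:
ES_A = 0; EF_A = 5
ES_B = 0; EF_B = 13
ES_C = max(EF_A=5, EF_B=13) = 13; EF_C = 13+2 = 15
ES_D = 5; EF_D = 5+7 = 12
ES_E = 12; EF_E = 12+5 = 17
ES_F = max(EF_B=13, EF_D=12) = 13; EF_F = 13+16 = 29
ES_G = 13; EF_G = 13+3 = 16
ES_H = max(EF_C=15, EF_E=17, EF_F=29, EF_G=16) = 29; EF_H = 29+4 = 33
Expected project duration μ = 33 days. Critical path: B → F → H.

33 days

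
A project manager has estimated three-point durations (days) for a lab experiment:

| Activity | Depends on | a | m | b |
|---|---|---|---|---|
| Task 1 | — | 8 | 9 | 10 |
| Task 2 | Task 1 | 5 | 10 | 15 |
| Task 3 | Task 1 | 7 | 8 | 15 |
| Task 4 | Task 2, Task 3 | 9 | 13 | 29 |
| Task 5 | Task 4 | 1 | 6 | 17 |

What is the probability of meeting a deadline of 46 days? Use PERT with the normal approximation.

te_Task 1 = (8 + 4·9 + 10)/6 = 54/6 = 9; σ²_Task 1 = ((10−8)/6)² = 0.111
te_Task 2 = (5 + 4·10 + 15)/6 = 60/6 = 10; σ²_Task 2 = ((15−5)/6)² = 2.778
te_Task 3 = (7 + 4·8 + 15)/6 = 54/6 = 9; σ²_Task 3 = ((15−7)/6)² = 1.778
te_Task 4 = (9 + 4·13 + 29)/6 = 90/6 = 15; σ²_Task 4 = ((29−9)/6)² = 11.111
te_Task 5 = (1 + 4·6 + 17)/6 = 42/6 = 7; σ²_Task 5 = ((17−1)/6)² = 7.111

Forward pass:
ES_Task 1 = 0; EF_Task 1 = 9
ES_Task 2 = 9; EF_Task 2 = 9+10 = 19
ES_Task 3 = 9; EF_Task 3 = 9+9 = 18
ES_Task 4 = max(EF_Task 2=19, EF_Task 3=18) = 19; EF_Task 4 = 19+15 = 34
ES_Task 5 = 34; EF_Task 5 = 34+7 = 41
Expected project duration μ = 41 days. Critical path: Task 1 → Task 2 → Task 4 → Task 5.

Variance along critical path = 0.111 + 2.778 + 11.111 + 7.111 = 21.111; σ = √21.111 = 4.595 days.
Z = (46 − 41) / 4.595 = 1.088
P(T ≤ 46) = Φ(1.088) ≈ 0.862

0.862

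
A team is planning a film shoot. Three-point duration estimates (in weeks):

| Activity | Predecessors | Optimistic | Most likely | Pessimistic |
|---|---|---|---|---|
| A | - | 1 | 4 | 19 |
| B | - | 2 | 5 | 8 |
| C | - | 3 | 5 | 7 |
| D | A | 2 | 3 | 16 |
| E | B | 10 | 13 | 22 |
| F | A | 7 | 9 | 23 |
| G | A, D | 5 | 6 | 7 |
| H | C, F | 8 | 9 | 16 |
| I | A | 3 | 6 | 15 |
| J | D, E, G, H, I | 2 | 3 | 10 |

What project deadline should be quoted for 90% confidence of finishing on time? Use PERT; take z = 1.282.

36.7 weeks

te_A = (1 + 4·4 + 19)/6 = 36/6 = 6; σ²_A = ((19−1)/6)² = 9.000
te_B = (2 + 4·5 + 8)/6 = 30/6 = 5; σ²_B = ((8−2)/6)² = 1.000
te_C = (3 + 4·5 + 7)/6 = 30/6 = 5; σ²_C = ((7−3)/6)² = 0.444
te_D = (2 + 4·3 + 16)/6 = 30/6 = 5; σ²_D = ((16−2)/6)² = 5.444
te_E = (10 + 4·13 + 22)/6 = 84/6 = 14; σ²_E = ((22−10)/6)² = 4.000
te_F = (7 + 4·9 + 23)/6 = 66/6 = 11; σ²_F = ((23−7)/6)² = 7.111
te_G = (5 + 4·6 + 7)/6 = 36/6 = 6; σ²_G = ((7−5)/6)² = 0.111
te_H = (8 + 4·9 + 16)/6 = 60/6 = 10; σ²_H = ((16−8)/6)² = 1.778
te_I = (3 + 4·6 + 15)/6 = 42/6 = 7; σ²_I = ((15−3)/6)² = 4.000
te_J = (2 + 4·3 + 10)/6 = 24/6 = 4; σ²_J = ((10−2)/6)² = 1.778

Forward pass:
ES_A = 0; EF_A = 6
ES_B = 0; EF_B = 5
ES_C = 0; EF_C = 5
ES_D = 6; EF_D = 6+5 = 11
ES_E = 5; EF_E = 5+14 = 19
ES_F = 6; EF_F = 6+11 = 17
ES_G = max(EF_A=6, EF_D=11) = 11; EF_G = 11+6 = 17
ES_H = max(EF_C=5, EF_F=17) = 17; EF_H = 17+10 = 27
ES_I = 6; EF_I = 6+7 = 13
ES_J = max(EF_D=11, EF_E=19, EF_G=17, EF_H=27, EF_I=13) = 27; EF_J = 27+4 = 31
Expected project duration μ = 31 weeks. Critical path: A → F → H → J.

Variance along critical path = 9.000 + 7.111 + 1.778 + 1.778 = 19.667; σ = 4.435 weeks.
D = μ + z·σ = 31 + 1.282·4.435 = 36.7 weeks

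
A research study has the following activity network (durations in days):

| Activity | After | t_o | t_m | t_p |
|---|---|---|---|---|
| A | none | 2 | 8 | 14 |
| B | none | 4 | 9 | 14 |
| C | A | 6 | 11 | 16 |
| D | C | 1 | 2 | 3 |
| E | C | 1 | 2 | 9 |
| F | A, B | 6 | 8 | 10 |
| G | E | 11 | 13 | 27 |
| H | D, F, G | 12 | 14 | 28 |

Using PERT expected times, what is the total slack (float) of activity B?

te_A = (2 + 4·8 + 14)/6 = 48/6 = 8
te_B = (4 + 4·9 + 14)/6 = 54/6 = 9
te_C = (6 + 4·11 + 16)/6 = 66/6 = 11
te_D = (1 + 4·2 + 3)/6 = 12/6 = 2
te_E = (1 + 4·2 + 9)/6 = 18/6 = 3
te_F = (6 + 4·8 + 10)/6 = 48/6 = 8
te_G = (11 + 4·13 + 27)/6 = 90/6 = 15
te_H = (12 + 4·14 + 28)/6 = 96/6 = 16

Forward pass:
ES_A = 0; EF_A = 8
ES_B = 0; EF_B = 9
ES_C = 8; EF_C = 8+11 = 19
ES_D = 19; EF_D = 19+2 = 21
ES_E = 19; EF_E = 19+3 = 22
ES_F = max(EF_A=8, EF_B=9) = 9; EF_F = 9+8 = 17
ES_G = 22; EF_G = 22+15 = 37
ES_H = max(EF_D=21, EF_F=17, EF_G=37) = 37; EF_H = 37+16 = 53
Expected project duration μ = 53 days. Critical path: A → C → E → G → H.

Backward pass:
LF_H = 53; LS_H = 53−16 = 37
LF_G = LS_H = 37; LS_G = 37−15 = 22
LF_F = LS_H = 37; LS_F = 37−8 = 29
LF_E = LS_G = 22; LS_E = 22−3 = 19
LF_D = LS_H = 37; LS_D = 37−2 = 35
LF_C = min(LS_D=35, LS_E=19) = 19; LS_C = 19−11 = 8
LF_B = LS_F = 29; LS_B = 29−9 = 20
LF_A = min(LS_C=8, LS_F=29) = 8; LS_A = 8−8 = 0
Slack_B = LS_B − ES_B = 20 − 0 = 20

20 days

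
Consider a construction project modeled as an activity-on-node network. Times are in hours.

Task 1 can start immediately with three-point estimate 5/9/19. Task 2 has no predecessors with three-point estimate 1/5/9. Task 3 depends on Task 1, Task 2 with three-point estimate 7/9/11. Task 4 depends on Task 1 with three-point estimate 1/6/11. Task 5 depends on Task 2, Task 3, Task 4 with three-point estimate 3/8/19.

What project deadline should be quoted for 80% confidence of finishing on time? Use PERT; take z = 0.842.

te_Task 1 = (5 + 4·9 + 19)/6 = 60/6 = 10; σ²_Task 1 = ((19−5)/6)² = 5.444
te_Task 2 = (1 + 4·5 + 9)/6 = 30/6 = 5; σ²_Task 2 = ((9−1)/6)² = 1.778
te_Task 3 = (7 + 4·9 + 11)/6 = 54/6 = 9; σ²_Task 3 = ((11−7)/6)² = 0.444
te_Task 4 = (1 + 4·6 + 11)/6 = 36/6 = 6; σ²_Task 4 = ((11−1)/6)² = 2.778
te_Task 5 = (3 + 4·8 + 19)/6 = 54/6 = 9; σ²_Task 5 = ((19−3)/6)² = 7.111

Forward pass:
ES_Task 1 = 0; EF_Task 1 = 10
ES_Task 2 = 0; EF_Task 2 = 5
ES_Task 3 = max(EF_Task 1=10, EF_Task 2=5) = 10; EF_Task 3 = 10+9 = 19
ES_Task 4 = 10; EF_Task 4 = 10+6 = 16
ES_Task 5 = max(EF_Task 2=5, EF_Task 3=19, EF_Task 4=16) = 19; EF_Task 5 = 19+9 = 28
Expected project duration μ = 28 hours. Critical path: Task 1 → Task 3 → Task 5.

Variance along critical path = 5.444 + 0.444 + 7.111 = 13.000; σ = 3.606 hours.
D = μ + z·σ = 28 + 0.842·3.606 = 31.0 hours

31.0 hours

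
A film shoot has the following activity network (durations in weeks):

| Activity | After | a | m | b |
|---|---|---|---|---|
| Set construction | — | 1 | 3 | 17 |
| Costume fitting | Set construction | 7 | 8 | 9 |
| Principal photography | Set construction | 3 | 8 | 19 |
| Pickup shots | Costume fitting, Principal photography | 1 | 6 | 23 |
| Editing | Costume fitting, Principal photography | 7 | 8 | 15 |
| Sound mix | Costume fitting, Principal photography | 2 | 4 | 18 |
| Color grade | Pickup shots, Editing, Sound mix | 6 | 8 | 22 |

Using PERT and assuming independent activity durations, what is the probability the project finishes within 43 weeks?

0.981

te_Set construction = (1 + 4·3 + 17)/6 = 30/6 = 5; σ²_Set construction = ((17−1)/6)² = 7.111
te_Costume fitting = (7 + 4·8 + 9)/6 = 48/6 = 8; σ²_Costume fitting = ((9−7)/6)² = 0.111
te_Principal photography = (3 + 4·8 + 19)/6 = 54/6 = 9; σ²_Principal photography = ((19−3)/6)² = 7.111
te_Pickup shots = (1 + 4·6 + 23)/6 = 48/6 = 8; σ²_Pickup shots = ((23−1)/6)² = 13.444
te_Editing = (7 + 4·8 + 15)/6 = 54/6 = 9; σ²_Editing = ((15−7)/6)² = 1.778
te_Sound mix = (2 + 4·4 + 18)/6 = 36/6 = 6; σ²_Sound mix = ((18−2)/6)² = 7.111
te_Color grade = (6 + 4·8 + 22)/6 = 60/6 = 10; σ²_Color grade = ((22−6)/6)² = 7.111

Forward pass:
ES_Set construction = 0; EF_Set construction = 5
ES_Costume fitting = 5; EF_Costume fitting = 5+8 = 13
ES_Principal photography = 5; EF_Principal photography = 5+9 = 14
ES_Pickup shots = max(EF_Costume fitting=13, EF_Principal photography=14) = 14; EF_Pickup shots = 14+8 = 22
ES_Editing = max(EF_Costume fitting=13, EF_Principal photography=14) = 14; EF_Editing = 14+9 = 23
ES_Sound mix = max(EF_Costume fitting=13, EF_Principal photography=14) = 14; EF_Sound mix = 14+6 = 20
ES_Color grade = max(EF_Pickup shots=22, EF_Editing=23, EF_Sound mix=20) = 23; EF_Color grade = 23+10 = 33
Expected project duration μ = 33 weeks. Critical path: Set construction → Principal photography → Editing → Color grade.

Variance along critical path = 7.111 + 7.111 + 1.778 + 7.111 = 23.111; σ = √23.111 = 4.807 weeks.
Z = (43 − 33) / 4.807 = 2.080
P(T ≤ 43) = Φ(2.080) ≈ 0.981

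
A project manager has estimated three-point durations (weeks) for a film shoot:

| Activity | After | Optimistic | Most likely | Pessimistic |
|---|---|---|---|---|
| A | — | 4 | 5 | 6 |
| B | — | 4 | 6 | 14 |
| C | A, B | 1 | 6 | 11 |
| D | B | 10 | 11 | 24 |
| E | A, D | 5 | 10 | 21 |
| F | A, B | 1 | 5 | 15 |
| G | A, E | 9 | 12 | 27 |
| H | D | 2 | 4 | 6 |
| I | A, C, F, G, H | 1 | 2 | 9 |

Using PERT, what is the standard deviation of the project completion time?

5.11 weeks

te_A = (4 + 4·5 + 6)/6 = 30/6 = 5; σ²_A = ((6−4)/6)² = 0.111
te_B = (4 + 4·6 + 14)/6 = 42/6 = 7; σ²_B = ((14−4)/6)² = 2.778
te_C = (1 + 4·6 + 11)/6 = 36/6 = 6; σ²_C = ((11−1)/6)² = 2.778
te_D = (10 + 4·11 + 24)/6 = 78/6 = 13; σ²_D = ((24−10)/6)² = 5.444
te_E = (5 + 4·10 + 21)/6 = 66/6 = 11; σ²_E = ((21−5)/6)² = 7.111
te_F = (1 + 4·5 + 15)/6 = 36/6 = 6; σ²_F = ((15−1)/6)² = 5.444
te_G = (9 + 4·12 + 27)/6 = 84/6 = 14; σ²_G = ((27−9)/6)² = 9.000
te_H = (2 + 4·4 + 6)/6 = 24/6 = 4; σ²_H = ((6−2)/6)² = 0.444
te_I = (1 + 4·2 + 9)/6 = 18/6 = 3; σ²_I = ((9−1)/6)² = 1.778

Forward pass:
ES_A = 0; EF_A = 5
ES_B = 0; EF_B = 7
ES_C = max(EF_A=5, EF_B=7) = 7; EF_C = 7+6 = 13
ES_D = 7; EF_D = 7+13 = 20
ES_E = max(EF_A=5, EF_D=20) = 20; EF_E = 20+11 = 31
ES_F = max(EF_A=5, EF_B=7) = 7; EF_F = 7+6 = 13
ES_G = max(EF_A=5, EF_E=31) = 31; EF_G = 31+14 = 45
ES_H = 20; EF_H = 20+4 = 24
ES_I = max(EF_A=5, EF_C=13, EF_F=13, EF_G=45, EF_H=24) = 45; EF_I = 45+3 = 48
Expected project duration μ = 48 weeks. Critical path: B → D → E → G → I.

Variance along critical path = 2.778 + 5.444 + 7.111 + 9.000 + 1.778 = 26.111
σ = √26.111 = 5.110 weeks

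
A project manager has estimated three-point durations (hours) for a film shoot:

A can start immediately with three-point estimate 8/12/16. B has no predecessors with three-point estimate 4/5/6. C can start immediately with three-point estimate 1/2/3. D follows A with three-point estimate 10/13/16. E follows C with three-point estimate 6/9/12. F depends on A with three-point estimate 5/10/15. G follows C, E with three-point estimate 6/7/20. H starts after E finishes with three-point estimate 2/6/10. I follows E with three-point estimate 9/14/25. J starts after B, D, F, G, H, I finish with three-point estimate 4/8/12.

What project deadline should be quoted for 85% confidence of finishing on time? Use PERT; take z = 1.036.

37.3 hours

te_A = (8 + 4·12 + 16)/6 = 72/6 = 12; σ²_A = ((16−8)/6)² = 1.778
te_B = (4 + 4·5 + 6)/6 = 30/6 = 5; σ²_B = ((6−4)/6)² = 0.111
te_C = (1 + 4·2 + 3)/6 = 12/6 = 2; σ²_C = ((3−1)/6)² = 0.111
te_D = (10 + 4·13 + 16)/6 = 78/6 = 13; σ²_D = ((16−10)/6)² = 1.000
te_E = (6 + 4·9 + 12)/6 = 54/6 = 9; σ²_E = ((12−6)/6)² = 1.000
te_F = (5 + 4·10 + 15)/6 = 60/6 = 10; σ²_F = ((15−5)/6)² = 2.778
te_G = (6 + 4·7 + 20)/6 = 54/6 = 9; σ²_G = ((20−6)/6)² = 5.444
te_H = (2 + 4·6 + 10)/6 = 36/6 = 6; σ²_H = ((10−2)/6)² = 1.778
te_I = (9 + 4·14 + 25)/6 = 90/6 = 15; σ²_I = ((25−9)/6)² = 7.111
te_J = (4 + 4·8 + 12)/6 = 48/6 = 8; σ²_J = ((12−4)/6)² = 1.778

Forward pass:
ES_A = 0; EF_A = 12
ES_B = 0; EF_B = 5
ES_C = 0; EF_C = 2
ES_D = 12; EF_D = 12+13 = 25
ES_E = 2; EF_E = 2+9 = 11
ES_F = 12; EF_F = 12+10 = 22
ES_G = max(EF_C=2, EF_E=11) = 11; EF_G = 11+9 = 20
ES_H = 11; EF_H = 11+6 = 17
ES_I = 11; EF_I = 11+15 = 26
ES_J = max(EF_B=5, EF_D=25, EF_F=22, EF_G=20, EF_H=17, EF_I=26) = 26; EF_J = 26+8 = 34
Expected project duration μ = 34 hours. Critical path: C → E → I → J.

Variance along critical path = 0.111 + 1.000 + 7.111 + 1.778 = 10.000; σ = 3.162 hours.
D = μ + z·σ = 34 + 1.036·3.162 = 37.3 hours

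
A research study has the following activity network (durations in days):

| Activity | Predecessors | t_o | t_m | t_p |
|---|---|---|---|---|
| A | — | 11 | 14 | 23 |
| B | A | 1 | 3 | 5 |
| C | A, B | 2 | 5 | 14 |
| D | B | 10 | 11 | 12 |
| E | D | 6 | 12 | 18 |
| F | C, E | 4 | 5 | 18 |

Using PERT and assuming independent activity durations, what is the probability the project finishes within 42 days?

te_A = (11 + 4·14 + 23)/6 = 90/6 = 15; σ²_A = ((23−11)/6)² = 4.000
te_B = (1 + 4·3 + 5)/6 = 18/6 = 3; σ²_B = ((5−1)/6)² = 0.444
te_C = (2 + 4·5 + 14)/6 = 36/6 = 6; σ²_C = ((14−2)/6)² = 4.000
te_D = (10 + 4·11 + 12)/6 = 66/6 = 11; σ²_D = ((12−10)/6)² = 0.111
te_E = (6 + 4·12 + 18)/6 = 72/6 = 12; σ²_E = ((18−6)/6)² = 4.000
te_F = (4 + 4·5 + 18)/6 = 42/6 = 7; σ²_F = ((18−4)/6)² = 5.444

Forward pass:
ES_A = 0; EF_A = 15
ES_B = 15; EF_B = 15+3 = 18
ES_C = max(EF_A=15, EF_B=18) = 18; EF_C = 18+6 = 24
ES_D = 18; EF_D = 18+11 = 29
ES_E = 29; EF_E = 29+12 = 41
ES_F = max(EF_C=24, EF_E=41) = 41; EF_F = 41+7 = 48
Expected project duration μ = 48 days. Critical path: A → B → D → E → F.

Variance along critical path = 4.000 + 0.444 + 0.111 + 4.000 + 5.444 = 14.000; σ = √14.000 = 3.742 days.
Z = (42 − 48) / 3.742 = -1.604
P(T ≤ 42) = Φ(-1.604) ≈ 0.054

0.054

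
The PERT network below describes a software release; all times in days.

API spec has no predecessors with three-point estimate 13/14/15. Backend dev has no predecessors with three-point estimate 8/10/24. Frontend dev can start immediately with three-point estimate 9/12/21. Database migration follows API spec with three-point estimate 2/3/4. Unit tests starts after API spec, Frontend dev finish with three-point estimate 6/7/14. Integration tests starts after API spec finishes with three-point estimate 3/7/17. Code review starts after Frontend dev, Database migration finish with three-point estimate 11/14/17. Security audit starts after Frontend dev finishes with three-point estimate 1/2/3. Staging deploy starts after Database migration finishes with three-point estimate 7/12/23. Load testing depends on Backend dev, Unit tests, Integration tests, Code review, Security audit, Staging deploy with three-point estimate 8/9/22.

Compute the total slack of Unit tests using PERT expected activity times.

te_API spec = (13 + 4·14 + 15)/6 = 84/6 = 14
te_Backend dev = (8 + 4·10 + 24)/6 = 72/6 = 12
te_Frontend dev = (9 + 4·12 + 21)/6 = 78/6 = 13
te_Database migration = (2 + 4·3 + 4)/6 = 18/6 = 3
te_Unit tests = (6 + 4·7 + 14)/6 = 48/6 = 8
te_Integration tests = (3 + 4·7 + 17)/6 = 48/6 = 8
te_Code review = (11 + 4·14 + 17)/6 = 84/6 = 14
te_Security audit = (1 + 4·2 + 3)/6 = 12/6 = 2
te_Staging deploy = (7 + 4·12 + 23)/6 = 78/6 = 13
te_Load testing = (8 + 4·9 + 22)/6 = 66/6 = 11

Forward pass:
ES_API spec = 0; EF_API spec = 14
ES_Backend dev = 0; EF_Backend dev = 12
ES_Frontend dev = 0; EF_Frontend dev = 13
ES_Database migration = 14; EF_Database migration = 14+3 = 17
ES_Unit tests = max(EF_API spec=14, EF_Frontend dev=13) = 14; EF_Unit tests = 14+8 = 22
ES_Integration tests = 14; EF_Integration tests = 14+8 = 22
ES_Code review = max(EF_Frontend dev=13, EF_Database migration=17) = 17; EF_Code review = 17+14 = 31
ES_Security audit = 13; EF_Security audit = 13+2 = 15
ES_Staging deploy = 17; EF_Staging deploy = 17+13 = 30
ES_Load testing = max(EF_Backend dev=12, EF_Unit tests=22, EF_Integration tests=22, EF_Code review=31, EF_Security audit=15, EF_Staging deploy=30) = 31; EF_Load testing = 31+11 = 42
Expected project duration μ = 42 days. Critical path: API spec → Database migration → Code review → Load testing.

Backward pass:
LF_Load testing = 42; LS_Load testing = 42−11 = 31
LF_Staging deploy = LS_Load testing = 31; LS_Staging deploy = 31−13 = 18
LF_Security audit = LS_Load testing = 31; LS_Security audit = 31−2 = 29
LF_Code review = LS_Load testing = 31; LS_Code review = 31−14 = 17
LF_Integration tests = LS_Load testing = 31; LS_Integration tests = 31−8 = 23
LF_Unit tests = LS_Load testing = 31; LS_Unit tests = 31−8 = 23
LF_Database migration = min(LS_Code review=17, LS_Staging deploy=18) = 17; LS_Database migration = 17−3 = 14
LF_Frontend dev = min(LS_Unit tests=23, LS_Code review=17, LS_Security audit=29) = 17; LS_Frontend dev = 17−13 = 4
LF_Backend dev = LS_Load testing = 31; LS_Backend dev = 31−12 = 19
LF_API spec = min(LS_Database migration=14, LS_Unit tests=23, LS_Integration tests=23) = 14; LS_API spec = 14−14 = 0
Slack_Unit tests = LS_Unit tests − ES_Unit tests = 23 − 14 = 9

9 days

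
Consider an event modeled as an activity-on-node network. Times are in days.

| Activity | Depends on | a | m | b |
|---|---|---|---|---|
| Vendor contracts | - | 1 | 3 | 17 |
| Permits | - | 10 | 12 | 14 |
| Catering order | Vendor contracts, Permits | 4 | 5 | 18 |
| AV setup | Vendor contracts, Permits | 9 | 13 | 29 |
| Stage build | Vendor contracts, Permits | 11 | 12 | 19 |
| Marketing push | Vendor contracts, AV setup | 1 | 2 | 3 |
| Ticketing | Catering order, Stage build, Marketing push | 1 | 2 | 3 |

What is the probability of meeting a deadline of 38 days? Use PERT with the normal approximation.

te_Vendor contracts = (1 + 4·3 + 17)/6 = 30/6 = 5; σ²_Vendor contracts = ((17−1)/6)² = 7.111
te_Permits = (10 + 4·12 + 14)/6 = 72/6 = 12; σ²_Permits = ((14−10)/6)² = 0.444
te_Catering order = (4 + 4·5 + 18)/6 = 42/6 = 7; σ²_Catering order = ((18−4)/6)² = 5.444
te_AV setup = (9 + 4·13 + 29)/6 = 90/6 = 15; σ²_AV setup = ((29−9)/6)² = 11.111
te_Stage build = (11 + 4·12 + 19)/6 = 78/6 = 13; σ²_Stage build = ((19−11)/6)² = 1.778
te_Marketing push = (1 + 4·2 + 3)/6 = 12/6 = 2; σ²_Marketing push = ((3−1)/6)² = 0.111
te_Ticketing = (1 + 4·2 + 3)/6 = 12/6 = 2; σ²_Ticketing = ((3−1)/6)² = 0.111

Forward pass:
ES_Vendor contracts = 0; EF_Vendor contracts = 5
ES_Permits = 0; EF_Permits = 12
ES_Catering order = max(EF_Vendor contracts=5, EF_Permits=12) = 12; EF_Catering order = 12+7 = 19
ES_AV setup = max(EF_Vendor contracts=5, EF_Permits=12) = 12; EF_AV setup = 12+15 = 27
ES_Stage build = max(EF_Vendor contracts=5, EF_Permits=12) = 12; EF_Stage build = 12+13 = 25
ES_Marketing push = max(EF_Vendor contracts=5, EF_AV setup=27) = 27; EF_Marketing push = 27+2 = 29
ES_Ticketing = max(EF_Catering order=19, EF_Stage build=25, EF_Marketing push=29) = 29; EF_Ticketing = 29+2 = 31
Expected project duration μ = 31 days. Critical path: Permits → AV setup → Marketing push → Ticketing.

Variance along critical path = 0.444 + 11.111 + 0.111 + 0.111 = 11.778; σ = √11.778 = 3.432 days.
Z = (38 − 31) / 3.432 = 2.040
P(T ≤ 38) = Φ(2.040) ≈ 0.979

0.979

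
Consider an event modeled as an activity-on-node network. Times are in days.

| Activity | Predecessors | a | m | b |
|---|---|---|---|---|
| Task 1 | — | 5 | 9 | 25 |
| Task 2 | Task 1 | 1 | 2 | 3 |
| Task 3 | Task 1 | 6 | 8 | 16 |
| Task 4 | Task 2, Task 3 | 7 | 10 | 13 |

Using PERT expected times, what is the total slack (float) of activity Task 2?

7 days

te_Task 1 = (5 + 4·9 + 25)/6 = 66/6 = 11
te_Task 2 = (1 + 4·2 + 3)/6 = 12/6 = 2
te_Task 3 = (6 + 4·8 + 16)/6 = 54/6 = 9
te_Task 4 = (7 + 4·10 + 13)/6 = 60/6 = 10

Forward pass:
ES_Task 1 = 0; EF_Task 1 = 11
ES_Task 2 = 11; EF_Task 2 = 11+2 = 13
ES_Task 3 = 11; EF_Task 3 = 11+9 = 20
ES_Task 4 = max(EF_Task 2=13, EF_Task 3=20) = 20; EF_Task 4 = 20+10 = 30
Expected project duration μ = 30 days. Critical path: Task 1 → Task 3 → Task 4.

Backward pass:
LF_Task 4 = 30; LS_Task 4 = 30−10 = 20
LF_Task 3 = LS_Task 4 = 20; LS_Task 3 = 20−9 = 11
LF_Task 2 = LS_Task 4 = 20; LS_Task 2 = 20−2 = 18
LF_Task 1 = min(LS_Task 2=18, LS_Task 3=11) = 11; LS_Task 1 = 11−11 = 0
Slack_Task 2 = LS_Task 2 − ES_Task 2 = 18 − 11 = 7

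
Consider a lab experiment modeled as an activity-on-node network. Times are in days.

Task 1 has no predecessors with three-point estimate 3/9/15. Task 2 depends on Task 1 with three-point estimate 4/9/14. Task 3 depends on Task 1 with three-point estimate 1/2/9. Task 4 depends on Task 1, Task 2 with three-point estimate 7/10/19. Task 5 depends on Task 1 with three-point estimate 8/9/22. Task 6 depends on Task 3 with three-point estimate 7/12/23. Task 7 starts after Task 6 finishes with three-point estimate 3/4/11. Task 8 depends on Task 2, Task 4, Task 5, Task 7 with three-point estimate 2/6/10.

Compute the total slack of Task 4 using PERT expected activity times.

1 days

te_Task 1 = (3 + 4·9 + 15)/6 = 54/6 = 9
te_Task 2 = (4 + 4·9 + 14)/6 = 54/6 = 9
te_Task 3 = (1 + 4·2 + 9)/6 = 18/6 = 3
te_Task 4 = (7 + 4·10 + 19)/6 = 66/6 = 11
te_Task 5 = (8 + 4·9 + 22)/6 = 66/6 = 11
te_Task 6 = (7 + 4·12 + 23)/6 = 78/6 = 13
te_Task 7 = (3 + 4·4 + 11)/6 = 30/6 = 5
te_Task 8 = (2 + 4·6 + 10)/6 = 36/6 = 6

Forward pass:
ES_Task 1 = 0; EF_Task 1 = 9
ES_Task 2 = 9; EF_Task 2 = 9+9 = 18
ES_Task 3 = 9; EF_Task 3 = 9+3 = 12
ES_Task 4 = max(EF_Task 1=9, EF_Task 2=18) = 18; EF_Task 4 = 18+11 = 29
ES_Task 5 = 9; EF_Task 5 = 9+11 = 20
ES_Task 6 = 12; EF_Task 6 = 12+13 = 25
ES_Task 7 = 25; EF_Task 7 = 25+5 = 30
ES_Task 8 = max(EF_Task 2=18, EF_Task 4=29, EF_Task 5=20, EF_Task 7=30) = 30; EF_Task 8 = 30+6 = 36
Expected project duration μ = 36 days. Critical path: Task 1 → Task 3 → Task 6 → Task 7 → Task 8.

Backward pass:
LF_Task 8 = 36; LS_Task 8 = 36−6 = 30
LF_Task 7 = LS_Task 8 = 30; LS_Task 7 = 30−5 = 25
LF_Task 6 = LS_Task 7 = 25; LS_Task 6 = 25−13 = 12
LF_Task 5 = LS_Task 8 = 30; LS_Task 5 = 30−11 = 19
LF_Task 4 = LS_Task 8 = 30; LS_Task 4 = 30−11 = 19
LF_Task 3 = LS_Task 6 = 12; LS_Task 3 = 12−3 = 9
LF_Task 2 = min(LS_Task 4=19, LS_Task 8=30) = 19; LS_Task 2 = 19−9 = 10
LF_Task 1 = min(LS_Task 2=10, LS_Task 3=9, LS_Task 4=19, LS_Task 5=19) = 9; LS_Task 1 = 9−9 = 0
Slack_Task 4 = LS_Task 4 − ES_Task 4 = 19 − 18 = 1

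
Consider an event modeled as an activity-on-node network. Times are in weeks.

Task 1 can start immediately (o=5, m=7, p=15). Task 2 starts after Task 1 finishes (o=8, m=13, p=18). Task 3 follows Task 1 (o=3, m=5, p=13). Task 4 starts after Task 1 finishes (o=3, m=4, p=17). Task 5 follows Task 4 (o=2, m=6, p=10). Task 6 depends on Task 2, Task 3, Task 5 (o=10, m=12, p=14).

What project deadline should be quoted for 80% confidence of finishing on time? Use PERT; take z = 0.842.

35.1 weeks

te_Task 1 = (5 + 4·7 + 15)/6 = 48/6 = 8; σ²_Task 1 = ((15−5)/6)² = 2.778
te_Task 2 = (8 + 4·13 + 18)/6 = 78/6 = 13; σ²_Task 2 = ((18−8)/6)² = 2.778
te_Task 3 = (3 + 4·5 + 13)/6 = 36/6 = 6; σ²_Task 3 = ((13−3)/6)² = 2.778
te_Task 4 = (3 + 4·4 + 17)/6 = 36/6 = 6; σ²_Task 4 = ((17−3)/6)² = 5.444
te_Task 5 = (2 + 4·6 + 10)/6 = 36/6 = 6; σ²_Task 5 = ((10−2)/6)² = 1.778
te_Task 6 = (10 + 4·12 + 14)/6 = 72/6 = 12; σ²_Task 6 = ((14−10)/6)² = 0.444

Forward pass:
ES_Task 1 = 0; EF_Task 1 = 8
ES_Task 2 = 8; EF_Task 2 = 8+13 = 21
ES_Task 3 = 8; EF_Task 3 = 8+6 = 14
ES_Task 4 = 8; EF_Task 4 = 8+6 = 14
ES_Task 5 = 14; EF_Task 5 = 14+6 = 20
ES_Task 6 = max(EF_Task 2=21, EF_Task 3=14, EF_Task 5=20) = 21; EF_Task 6 = 21+12 = 33
Expected project duration μ = 33 weeks. Critical path: Task 1 → Task 2 → Task 6.

Variance along critical path = 2.778 + 2.778 + 0.444 = 6.000; σ = 2.449 weeks.
D = μ + z·σ = 33 + 0.842·2.449 = 35.1 weeks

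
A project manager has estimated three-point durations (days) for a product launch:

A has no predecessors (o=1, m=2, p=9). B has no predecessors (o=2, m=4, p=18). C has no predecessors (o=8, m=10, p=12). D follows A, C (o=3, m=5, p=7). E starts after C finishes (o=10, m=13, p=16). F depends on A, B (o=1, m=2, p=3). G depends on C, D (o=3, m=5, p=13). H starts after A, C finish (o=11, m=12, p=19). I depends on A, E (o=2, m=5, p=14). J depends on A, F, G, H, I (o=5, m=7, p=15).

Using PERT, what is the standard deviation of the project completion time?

te_A = (1 + 4·2 + 9)/6 = 18/6 = 3; σ²_A = ((9−1)/6)² = 1.778
te_B = (2 + 4·4 + 18)/6 = 36/6 = 6; σ²_B = ((18−2)/6)² = 7.111
te_C = (8 + 4·10 + 12)/6 = 60/6 = 10; σ²_C = ((12−8)/6)² = 0.444
te_D = (3 + 4·5 + 7)/6 = 30/6 = 5; σ²_D = ((7−3)/6)² = 0.444
te_E = (10 + 4·13 + 16)/6 = 78/6 = 13; σ²_E = ((16−10)/6)² = 1.000
te_F = (1 + 4·2 + 3)/6 = 12/6 = 2; σ²_F = ((3−1)/6)² = 0.111
te_G = (3 + 4·5 + 13)/6 = 36/6 = 6; σ²_G = ((13−3)/6)² = 2.778
te_H = (11 + 4·12 + 19)/6 = 78/6 = 13; σ²_H = ((19−11)/6)² = 1.778
te_I = (2 + 4·5 + 14)/6 = 36/6 = 6; σ²_I = ((14−2)/6)² = 4.000
te_J = (5 + 4·7 + 15)/6 = 48/6 = 8; σ²_J = ((15−5)/6)² = 2.778

Forward pass:
ES_A = 0; EF_A = 3
ES_B = 0; EF_B = 6
ES_C = 0; EF_C = 10
ES_D = max(EF_A=3, EF_C=10) = 10; EF_D = 10+5 = 15
ES_E = 10; EF_E = 10+13 = 23
ES_F = max(EF_A=3, EF_B=6) = 6; EF_F = 6+2 = 8
ES_G = max(EF_C=10, EF_D=15) = 15; EF_G = 15+6 = 21
ES_H = max(EF_A=3, EF_C=10) = 10; EF_H = 10+13 = 23
ES_I = max(EF_A=3, EF_E=23) = 23; EF_I = 23+6 = 29
ES_J = max(EF_A=3, EF_F=8, EF_G=21, EF_H=23, EF_I=29) = 29; EF_J = 29+8 = 37
Expected project duration μ = 37 days. Critical path: C → E → I → J.

Variance along critical path = 0.444 + 1.000 + 4.000 + 2.778 = 8.222
σ = √8.222 = 2.867 days

2.87 days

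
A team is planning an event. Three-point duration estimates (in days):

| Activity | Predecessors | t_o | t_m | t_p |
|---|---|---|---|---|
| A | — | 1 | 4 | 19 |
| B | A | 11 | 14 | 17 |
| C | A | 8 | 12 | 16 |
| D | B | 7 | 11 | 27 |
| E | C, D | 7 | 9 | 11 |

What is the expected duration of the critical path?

42 days

te_A = (1 + 4·4 + 19)/6 = 36/6 = 6
te_B = (11 + 4·14 + 17)/6 = 84/6 = 14
te_C = (8 + 4·12 + 16)/6 = 72/6 = 12
te_D = (7 + 4·11 + 27)/6 = 78/6 = 13
te_E = (7 + 4·9 + 11)/6 = 54/6 = 9

Forward pass:
ES_A = 0; EF_A = 6
ES_B = 6; EF_B = 6+14 = 20
ES_C = 6; EF_C = 6+12 = 18
ES_D = 20; EF_D = 20+13 = 33
ES_E = max(EF_C=18, EF_D=33) = 33; EF_E = 33+9 = 42
Expected project duration μ = 42 days. Critical path: A → B → D → E.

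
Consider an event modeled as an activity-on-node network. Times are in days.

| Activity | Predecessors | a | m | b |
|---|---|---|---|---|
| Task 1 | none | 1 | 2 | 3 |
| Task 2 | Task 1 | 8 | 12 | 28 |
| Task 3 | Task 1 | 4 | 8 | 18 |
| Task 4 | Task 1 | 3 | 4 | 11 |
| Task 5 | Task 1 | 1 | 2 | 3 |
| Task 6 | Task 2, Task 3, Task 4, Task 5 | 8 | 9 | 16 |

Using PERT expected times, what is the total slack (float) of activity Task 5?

12 days

te_Task 1 = (1 + 4·2 + 3)/6 = 12/6 = 2
te_Task 2 = (8 + 4·12 + 28)/6 = 84/6 = 14
te_Task 3 = (4 + 4·8 + 18)/6 = 54/6 = 9
te_Task 4 = (3 + 4·4 + 11)/6 = 30/6 = 5
te_Task 5 = (1 + 4·2 + 3)/6 = 12/6 = 2
te_Task 6 = (8 + 4·9 + 16)/6 = 60/6 = 10

Forward pass:
ES_Task 1 = 0; EF_Task 1 = 2
ES_Task 2 = 2; EF_Task 2 = 2+14 = 16
ES_Task 3 = 2; EF_Task 3 = 2+9 = 11
ES_Task 4 = 2; EF_Task 4 = 2+5 = 7
ES_Task 5 = 2; EF_Task 5 = 2+2 = 4
ES_Task 6 = max(EF_Task 2=16, EF_Task 3=11, EF_Task 4=7, EF_Task 5=4) = 16; EF_Task 6 = 16+10 = 26
Expected project duration μ = 26 days. Critical path: Task 1 → Task 2 → Task 6.

Backward pass:
LF_Task 6 = 26; LS_Task 6 = 26−10 = 16
LF_Task 5 = LS_Task 6 = 16; LS_Task 5 = 16−2 = 14
LF_Task 4 = LS_Task 6 = 16; LS_Task 4 = 16−5 = 11
LF_Task 3 = LS_Task 6 = 16; LS_Task 3 = 16−9 = 7
LF_Task 2 = LS_Task 6 = 16; LS_Task 2 = 16−14 = 2
LF_Task 1 = min(LS_Task 2=2, LS_Task 3=7, LS_Task 4=11, LS_Task 5=14) = 2; LS_Task 1 = 2−2 = 0
Slack_Task 5 = LS_Task 5 − ES_Task 5 = 14 − 2 = 12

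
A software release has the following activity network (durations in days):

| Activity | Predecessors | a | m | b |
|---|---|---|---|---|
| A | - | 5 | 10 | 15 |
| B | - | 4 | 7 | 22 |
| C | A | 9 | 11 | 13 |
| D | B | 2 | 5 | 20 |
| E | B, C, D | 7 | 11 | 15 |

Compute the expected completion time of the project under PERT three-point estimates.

32 days

te_A = (5 + 4·10 + 15)/6 = 60/6 = 10
te_B = (4 + 4·7 + 22)/6 = 54/6 = 9
te_C = (9 + 4·11 + 13)/6 = 66/6 = 11
te_D = (2 + 4·5 + 20)/6 = 42/6 = 7
te_E = (7 + 4·11 + 15)/6 = 66/6 = 11

Forward pass:
ES_A = 0; EF_A = 10
ES_B = 0; EF_B = 9
ES_C = 10; EF_C = 10+11 = 21
ES_D = 9; EF_D = 9+7 = 16
ES_E = max(EF_B=9, EF_C=21, EF_D=16) = 21; EF_E = 21+11 = 32
Expected project duration μ = 32 days. Critical path: A → C → E.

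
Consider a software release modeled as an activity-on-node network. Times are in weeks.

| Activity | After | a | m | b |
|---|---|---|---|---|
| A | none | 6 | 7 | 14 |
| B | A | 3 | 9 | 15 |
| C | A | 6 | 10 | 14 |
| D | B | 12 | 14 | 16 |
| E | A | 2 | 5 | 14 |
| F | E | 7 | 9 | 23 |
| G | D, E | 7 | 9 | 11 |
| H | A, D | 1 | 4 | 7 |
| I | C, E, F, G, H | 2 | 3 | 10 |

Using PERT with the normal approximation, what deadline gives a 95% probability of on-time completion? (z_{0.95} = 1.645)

48.8 weeks

te_A = (6 + 4·7 + 14)/6 = 48/6 = 8; σ²_A = ((14−6)/6)² = 1.778
te_B = (3 + 4·9 + 15)/6 = 54/6 = 9; σ²_B = ((15−3)/6)² = 4.000
te_C = (6 + 4·10 + 14)/6 = 60/6 = 10; σ²_C = ((14−6)/6)² = 1.778
te_D = (12 + 4·14 + 16)/6 = 84/6 = 14; σ²_D = ((16−12)/6)² = 0.444
te_E = (2 + 4·5 + 14)/6 = 36/6 = 6; σ²_E = ((14−2)/6)² = 4.000
te_F = (7 + 4·9 + 23)/6 = 66/6 = 11; σ²_F = ((23−7)/6)² = 7.111
te_G = (7 + 4·9 + 11)/6 = 54/6 = 9; σ²_G = ((11−7)/6)² = 0.444
te_H = (1 + 4·4 + 7)/6 = 24/6 = 4; σ²_H = ((7−1)/6)² = 1.000
te_I = (2 + 4·3 + 10)/6 = 24/6 = 4; σ²_I = ((10−2)/6)² = 1.778

Forward pass:
ES_A = 0; EF_A = 8
ES_B = 8; EF_B = 8+9 = 17
ES_C = 8; EF_C = 8+10 = 18
ES_D = 17; EF_D = 17+14 = 31
ES_E = 8; EF_E = 8+6 = 14
ES_F = 14; EF_F = 14+11 = 25
ES_G = max(EF_D=31, EF_E=14) = 31; EF_G = 31+9 = 40
ES_H = max(EF_A=8, EF_D=31) = 31; EF_H = 31+4 = 35
ES_I = max(EF_C=18, EF_E=14, EF_F=25, EF_G=40, EF_H=35) = 40; EF_I = 40+4 = 44
Expected project duration μ = 44 weeks. Critical path: A → B → D → G → I.

Variance along critical path = 1.778 + 4.000 + 0.444 + 0.444 + 1.778 = 8.444; σ = 2.906 weeks.
D = μ + z·σ = 44 + 1.645·2.906 = 48.8 weeks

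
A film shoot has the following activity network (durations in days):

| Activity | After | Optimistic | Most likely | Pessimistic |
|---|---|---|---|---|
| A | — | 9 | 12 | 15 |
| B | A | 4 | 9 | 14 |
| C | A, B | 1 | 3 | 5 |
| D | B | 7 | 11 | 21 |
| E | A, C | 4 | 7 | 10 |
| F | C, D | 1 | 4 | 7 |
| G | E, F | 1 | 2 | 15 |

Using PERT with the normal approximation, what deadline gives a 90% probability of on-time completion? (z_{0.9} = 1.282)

te_A = (9 + 4·12 + 15)/6 = 72/6 = 12; σ²_A = ((15−9)/6)² = 1.000
te_B = (4 + 4·9 + 14)/6 = 54/6 = 9; σ²_B = ((14−4)/6)² = 2.778
te_C = (1 + 4·3 + 5)/6 = 18/6 = 3; σ²_C = ((5−1)/6)² = 0.444
te_D = (7 + 4·11 + 21)/6 = 72/6 = 12; σ²_D = ((21−7)/6)² = 5.444
te_E = (4 + 4·7 + 10)/6 = 42/6 = 7; σ²_E = ((10−4)/6)² = 1.000
te_F = (1 + 4·4 + 7)/6 = 24/6 = 4; σ²_F = ((7−1)/6)² = 1.000
te_G = (1 + 4·2 + 15)/6 = 24/6 = 4; σ²_G = ((15−1)/6)² = 5.444

Forward pass:
ES_A = 0; EF_A = 12
ES_B = 12; EF_B = 12+9 = 21
ES_C = max(EF_A=12, EF_B=21) = 21; EF_C = 21+3 = 24
ES_D = 21; EF_D = 21+12 = 33
ES_E = max(EF_A=12, EF_C=24) = 24; EF_E = 24+7 = 31
ES_F = max(EF_C=24, EF_D=33) = 33; EF_F = 33+4 = 37
ES_G = max(EF_E=31, EF_F=37) = 37; EF_G = 37+4 = 41
Expected project duration μ = 41 days. Critical path: A → B → D → F → G.

Variance along critical path = 1.000 + 2.778 + 5.444 + 1.000 + 5.444 = 15.667; σ = 3.958 days.
D = μ + z·σ = 41 + 1.282·3.958 = 46.1 days

46.1 days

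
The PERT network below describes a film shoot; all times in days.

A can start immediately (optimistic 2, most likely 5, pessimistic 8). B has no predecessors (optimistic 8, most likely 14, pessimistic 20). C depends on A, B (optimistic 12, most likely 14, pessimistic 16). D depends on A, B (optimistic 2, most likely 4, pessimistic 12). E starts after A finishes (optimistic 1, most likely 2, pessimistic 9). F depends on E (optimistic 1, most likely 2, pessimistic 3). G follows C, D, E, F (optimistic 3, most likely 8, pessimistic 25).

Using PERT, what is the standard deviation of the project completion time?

te_A = (2 + 4·5 + 8)/6 = 30/6 = 5; σ²_A = ((8−2)/6)² = 1.000
te_B = (8 + 4·14 + 20)/6 = 84/6 = 14; σ²_B = ((20−8)/6)² = 4.000
te_C = (12 + 4·14 + 16)/6 = 84/6 = 14; σ²_C = ((16−12)/6)² = 0.444
te_D = (2 + 4·4 + 12)/6 = 30/6 = 5; σ²_D = ((12−2)/6)² = 2.778
te_E = (1 + 4·2 + 9)/6 = 18/6 = 3; σ²_E = ((9−1)/6)² = 1.778
te_F = (1 + 4·2 + 3)/6 = 12/6 = 2; σ²_F = ((3−1)/6)² = 0.111
te_G = (3 + 4·8 + 25)/6 = 60/6 = 10; σ²_G = ((25−3)/6)² = 13.444

Forward pass:
ES_A = 0; EF_A = 5
ES_B = 0; EF_B = 14
ES_C = max(EF_A=5, EF_B=14) = 14; EF_C = 14+14 = 28
ES_D = max(EF_A=5, EF_B=14) = 14; EF_D = 14+5 = 19
ES_E = 5; EF_E = 5+3 = 8
ES_F = 8; EF_F = 8+2 = 10
ES_G = max(EF_C=28, EF_D=19, EF_E=8, EF_F=10) = 28; EF_G = 28+10 = 38
Expected project duration μ = 38 days. Critical path: B → C → G.

Variance along critical path = 4.000 + 0.444 + 13.444 = 17.889
σ = √17.889 = 4.230 days

4.23 days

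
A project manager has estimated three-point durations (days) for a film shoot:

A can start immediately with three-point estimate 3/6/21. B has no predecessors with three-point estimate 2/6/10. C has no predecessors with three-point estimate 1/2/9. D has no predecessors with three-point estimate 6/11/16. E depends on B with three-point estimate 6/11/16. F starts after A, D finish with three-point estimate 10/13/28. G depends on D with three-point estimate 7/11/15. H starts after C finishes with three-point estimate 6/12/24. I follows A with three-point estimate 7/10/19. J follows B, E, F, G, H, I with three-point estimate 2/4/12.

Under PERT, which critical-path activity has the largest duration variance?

te_A = (3 + 4·6 + 21)/6 = 48/6 = 8; σ²_A = ((21−3)/6)² = 9.000
te_B = (2 + 4·6 + 10)/6 = 36/6 = 6; σ²_B = ((10−2)/6)² = 1.778
te_C = (1 + 4·2 + 9)/6 = 18/6 = 3; σ²_C = ((9−1)/6)² = 1.778
te_D = (6 + 4·11 + 16)/6 = 66/6 = 11; σ²_D = ((16−6)/6)² = 2.778
te_E = (6 + 4·11 + 16)/6 = 66/6 = 11; σ²_E = ((16−6)/6)² = 2.778
te_F = (10 + 4·13 + 28)/6 = 90/6 = 15; σ²_F = ((28−10)/6)² = 9.000
te_G = (7 + 4·11 + 15)/6 = 66/6 = 11; σ²_G = ((15−7)/6)² = 1.778
te_H = (6 + 4·12 + 24)/6 = 78/6 = 13; σ²_H = ((24−6)/6)² = 9.000
te_I = (7 + 4·10 + 19)/6 = 66/6 = 11; σ²_I = ((19−7)/6)² = 4.000
te_J = (2 + 4·4 + 12)/6 = 30/6 = 5; σ²_J = ((12−2)/6)² = 2.778

Forward pass:
ES_A = 0; EF_A = 8
ES_B = 0; EF_B = 6
ES_C = 0; EF_C = 3
ES_D = 0; EF_D = 11
ES_E = 6; EF_E = 6+11 = 17
ES_F = max(EF_A=8, EF_D=11) = 11; EF_F = 11+15 = 26
ES_G = 11; EF_G = 11+11 = 22
ES_H = 3; EF_H = 3+13 = 16
ES_I = 8; EF_I = 8+11 = 19
ES_J = max(EF_B=6, EF_E=17, EF_F=26, EF_G=22, EF_H=16, EF_I=19) = 26; EF_J = 26+5 = 31
Expected project duration μ = 31 days. Critical path: D → F → J.

Variances on critical path: σ²_D=2.778, σ²_F=9.000, σ²_J=2.778.
Largest is σ²_F = 9.000.

F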